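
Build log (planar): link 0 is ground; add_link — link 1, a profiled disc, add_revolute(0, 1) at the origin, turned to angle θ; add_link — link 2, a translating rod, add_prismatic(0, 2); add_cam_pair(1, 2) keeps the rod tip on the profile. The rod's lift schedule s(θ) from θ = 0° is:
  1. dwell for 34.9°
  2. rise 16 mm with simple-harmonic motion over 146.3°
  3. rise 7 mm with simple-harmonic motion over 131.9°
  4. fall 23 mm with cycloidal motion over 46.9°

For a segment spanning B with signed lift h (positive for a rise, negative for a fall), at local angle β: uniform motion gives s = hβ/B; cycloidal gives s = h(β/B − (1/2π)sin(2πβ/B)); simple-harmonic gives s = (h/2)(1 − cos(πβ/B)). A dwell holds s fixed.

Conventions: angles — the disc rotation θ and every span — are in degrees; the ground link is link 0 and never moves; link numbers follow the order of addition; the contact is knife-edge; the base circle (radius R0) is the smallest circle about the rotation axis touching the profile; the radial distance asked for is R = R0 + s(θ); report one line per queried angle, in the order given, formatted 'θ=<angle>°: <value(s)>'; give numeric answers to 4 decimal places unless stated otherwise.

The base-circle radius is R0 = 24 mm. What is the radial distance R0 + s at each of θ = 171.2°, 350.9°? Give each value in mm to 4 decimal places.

seg 1 [0°–34.9°] dwell: s stays 0.0000
seg 2 [34.9°–181.2°] simple-harmonic, h=16: θ=171.2° here. β=136.3, B=146.3. 16/2·(1 − cos(π·0.9316)) = 15.8163 → s = 15.8163
seg 2 [34.9°–181.2°] simple-harmonic, h=16: full span → s += 16 → s = 16.0000
seg 3 [181.2°–313.1°] simple-harmonic, h=7: full span → s += 7 → s = 23.0000
seg 4 [313.1°–360°] cycloidal, h=-23: θ=350.9° here. β=37.8, B=46.9. -23·(0.8060 − sin(2π·0.8060)/(2π)) = -21.9738 → s = 1.0262
θ=171.2°: R = R0 + s = 24 + 15.8163 = 39.8163
θ=350.9°: R = R0 + s = 24 + 1.0262 = 25.0262

θ=171.2°: 39.8163
θ=350.9°: 25.0262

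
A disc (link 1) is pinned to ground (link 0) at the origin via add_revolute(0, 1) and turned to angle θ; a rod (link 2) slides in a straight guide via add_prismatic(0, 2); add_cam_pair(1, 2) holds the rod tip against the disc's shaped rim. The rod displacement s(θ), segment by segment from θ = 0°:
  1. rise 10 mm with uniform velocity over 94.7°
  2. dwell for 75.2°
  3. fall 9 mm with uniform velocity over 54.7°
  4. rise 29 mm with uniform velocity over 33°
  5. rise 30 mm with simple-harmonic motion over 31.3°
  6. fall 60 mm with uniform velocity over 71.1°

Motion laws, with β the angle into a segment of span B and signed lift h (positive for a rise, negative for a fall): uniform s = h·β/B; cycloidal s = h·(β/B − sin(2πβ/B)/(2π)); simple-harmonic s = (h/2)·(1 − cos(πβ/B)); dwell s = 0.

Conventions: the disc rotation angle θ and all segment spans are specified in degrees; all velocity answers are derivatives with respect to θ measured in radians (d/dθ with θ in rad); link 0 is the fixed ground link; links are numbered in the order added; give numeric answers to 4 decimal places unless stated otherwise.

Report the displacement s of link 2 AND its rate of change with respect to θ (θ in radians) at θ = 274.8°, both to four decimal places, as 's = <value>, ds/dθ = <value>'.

segment 1 (0° to 94.7°, uniform, h = 10) is passed completely: s = 0.0000 + (10) = 10.0000
segment 2 (94.7° to 169.9°, dwell): s unchanged at 10.0000
segment 3 (169.9° to 224.6°, uniform, h = -9) is passed completely: s = 10.0000 + (-9) = 1.0000
segment 4 (224.6° to 257.6°, uniform, h = 29) is passed completely: s = 1.0000 + (29) = 30.0000
θ = 274.8° falls in segment 5 (257.6° to 288.9°, simple-harmonic, h = 30): β = 274.8 − 257.6 = 17.2°, B = 31.3°; Δs = 30/2·(1 − cos(π·0.5495)) = 17.3242; s = 30.0000 + 17.3242 = 47.3242
velocity in seg [257.6°–288.9°] (simple-harmonic), θ in radians: β = 17.2° = 0.3002 rad, B = 31.3° = 0.5463 rad; ds/dθ = (πh/(2B)) sin(πβ/B) = (π·30/(2·0.5463)) sin(π·0.5495) = 85.220173 mm/rad

s = 47.3242, ds/dθ = 85.2202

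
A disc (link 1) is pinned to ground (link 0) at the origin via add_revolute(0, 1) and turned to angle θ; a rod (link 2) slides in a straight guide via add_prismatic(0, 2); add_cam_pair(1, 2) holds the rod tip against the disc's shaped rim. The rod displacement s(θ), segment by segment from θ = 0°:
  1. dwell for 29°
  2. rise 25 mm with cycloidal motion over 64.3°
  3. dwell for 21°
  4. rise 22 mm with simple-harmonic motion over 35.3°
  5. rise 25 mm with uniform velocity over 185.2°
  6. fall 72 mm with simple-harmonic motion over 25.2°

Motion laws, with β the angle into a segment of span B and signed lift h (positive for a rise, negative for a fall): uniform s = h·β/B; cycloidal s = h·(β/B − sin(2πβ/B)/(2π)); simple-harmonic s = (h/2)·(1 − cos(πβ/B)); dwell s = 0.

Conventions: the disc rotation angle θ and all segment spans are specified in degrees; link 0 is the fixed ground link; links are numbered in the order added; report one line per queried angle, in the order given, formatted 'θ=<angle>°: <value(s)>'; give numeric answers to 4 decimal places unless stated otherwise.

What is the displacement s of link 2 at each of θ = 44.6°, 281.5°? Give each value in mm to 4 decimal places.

segment 1 (0° to 29°, dwell): s unchanged at 0.0000
θ = 44.6° falls in segment 2 (29° to 93.3°, cycloidal, h = 25): β = 44.6 − 29 = 15.6°, B = 64.3°; Δs = 25·(0.2426 − sin(2π·0.2426)/(2π)) = 2.0907; s = 0.0000 + 2.0907 = 2.0907
segment 2 (29° to 93.3°, cycloidal, h = 25) is passed completely: s = 0.0000 + (25) = 25.0000
segment 3 (93.3° to 114.3°, dwell): s unchanged at 25.0000
segment 4 (114.3° to 149.6°, simple-harmonic, h = 22) is passed completely: s = 25.0000 + (22) = 47.0000
θ = 281.5° falls in segment 5 (149.6° to 334.8°, uniform, h = 25): β = 281.5 − 149.6 = 131.9°, B = 185.2°; Δs = 25·131.9/185.2 = 17.8051; s = 47.0000 + 17.8051 = 64.8051

θ=44.6°: 2.0907
θ=281.5°: 64.8051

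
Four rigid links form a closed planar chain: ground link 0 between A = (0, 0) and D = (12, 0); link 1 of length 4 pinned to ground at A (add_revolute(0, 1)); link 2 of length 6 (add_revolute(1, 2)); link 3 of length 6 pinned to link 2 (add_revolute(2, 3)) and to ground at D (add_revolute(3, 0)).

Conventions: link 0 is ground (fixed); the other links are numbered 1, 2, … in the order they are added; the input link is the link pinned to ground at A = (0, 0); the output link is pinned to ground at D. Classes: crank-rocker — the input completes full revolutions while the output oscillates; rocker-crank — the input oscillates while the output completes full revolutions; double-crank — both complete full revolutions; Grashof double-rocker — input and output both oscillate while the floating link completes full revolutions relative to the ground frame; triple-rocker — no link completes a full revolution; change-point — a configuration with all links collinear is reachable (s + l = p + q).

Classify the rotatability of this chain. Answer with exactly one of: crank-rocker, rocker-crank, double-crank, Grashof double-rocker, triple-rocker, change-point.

lengths: ground=12, input=4, coupler=6, output=6
sorted: s=4 (shortest), l=12 (longest), p+q=12
s + l = 16 vs p + q = 12
s + l > p + q → non-Grashof → no link fully rotates → triple-rocker

triple-rocker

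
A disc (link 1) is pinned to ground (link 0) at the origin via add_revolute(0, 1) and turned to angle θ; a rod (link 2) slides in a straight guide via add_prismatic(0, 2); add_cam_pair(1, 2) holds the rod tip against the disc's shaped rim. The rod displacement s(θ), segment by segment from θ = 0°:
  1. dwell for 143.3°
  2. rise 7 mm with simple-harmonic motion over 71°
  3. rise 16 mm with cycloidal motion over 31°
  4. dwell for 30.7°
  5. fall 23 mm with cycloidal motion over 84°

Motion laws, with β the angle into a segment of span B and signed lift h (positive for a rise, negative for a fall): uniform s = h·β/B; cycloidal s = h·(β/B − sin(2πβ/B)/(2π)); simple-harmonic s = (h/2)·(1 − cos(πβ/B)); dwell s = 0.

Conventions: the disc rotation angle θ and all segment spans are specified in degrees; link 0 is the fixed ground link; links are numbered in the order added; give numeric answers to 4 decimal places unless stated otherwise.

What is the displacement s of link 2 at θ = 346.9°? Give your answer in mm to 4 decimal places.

segment 1 (0° to 143.3°, dwell): s unchanged at 0.0000
segment 2 (143.3° to 214.3°, simple-harmonic, h = 7) is passed completely: s = 0.0000 + (7) = 7.0000
segment 3 (214.3° to 245.3°, cycloidal, h = 16) is passed completely: s = 7.0000 + (16) = 23.0000
segment 4 (245.3° to 276°, dwell): s unchanged at 23.0000
θ = 346.9° falls in segment 5 (276° to 360°, cycloidal, h = -23): β = 346.9 − 276 = 70.9°, B = 84°; Δs = -23·(0.8440 − sin(2π·0.8440)/(2π)) = -22.4529; s = 23.0000 − 22.4529 = 0.5471

0.5471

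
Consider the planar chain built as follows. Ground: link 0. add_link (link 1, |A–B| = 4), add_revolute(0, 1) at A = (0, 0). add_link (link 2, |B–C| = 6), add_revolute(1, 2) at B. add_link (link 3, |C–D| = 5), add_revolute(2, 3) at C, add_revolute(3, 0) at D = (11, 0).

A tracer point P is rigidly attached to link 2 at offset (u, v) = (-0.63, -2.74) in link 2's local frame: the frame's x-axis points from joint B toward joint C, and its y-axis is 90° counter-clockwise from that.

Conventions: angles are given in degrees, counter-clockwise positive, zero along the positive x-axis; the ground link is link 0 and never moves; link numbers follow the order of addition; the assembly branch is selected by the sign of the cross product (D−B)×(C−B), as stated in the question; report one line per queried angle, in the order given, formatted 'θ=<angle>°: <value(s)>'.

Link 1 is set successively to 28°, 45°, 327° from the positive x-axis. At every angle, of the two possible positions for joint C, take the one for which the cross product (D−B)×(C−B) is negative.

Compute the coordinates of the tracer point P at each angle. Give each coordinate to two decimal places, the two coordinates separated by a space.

A=(0,0), D=(11.00,0)
θ=28°: B = A + 4.00·(cos28°, sin28°) = (3.5318, 1.8779)
θ=28°: |BD| = 7.7007
θ=28°: circle(B,6.00) ∩ circle(D,5.00): a=4.5646, h=3.8942
θ=28°:   candidates: C₊=(8.9082,4.5414) cross=29.988; C₋=(7.0089,-3.0119) cross=-29.988
θ=28°:   branch - wants cross < 0 → take C=(7.0089,-3.0119) (cross=-29.988)
θ=28°: ex = (C−B)/|BC| = (0.5795,-0.8150); ey = (0.8150,0.5795)
θ=28°: P = B + -0.63·ex + -2.74·ey = (0.9337,0.8034)
θ=45°: B = A + 4.00·(cos45°, sin45°) = (2.8284, 2.8284)
θ=45°: |BD| = 8.6472
θ=45°: circle(B,6.00) ∩ circle(D,5.00): a=4.9597, h=3.3767
θ=45°:   candidates: C₊=(8.6197,4.3971) cross=29.199; C₋=(6.4108,-1.9847) cross=-29.199
θ=45°:   branch - wants cross < 0 → take C=(6.4108,-1.9847) (cross=-29.199)
θ=45°: ex = (C−B)/|BC| = (0.5971,-0.8022); ey = (0.8022,0.5971)
θ=45°: P = B + -0.63·ex + -2.74·ey = (0.2543,1.6979)
θ=327°: B = A + 4.00·(cos327°, sin327°) = (3.3547, -2.1786)
θ=327°: |BD| = 7.9497
θ=327°: circle(B,6.00) ∩ circle(D,5.00): a=4.6667, h=3.7712
θ=327°:   candidates: C₊=(6.8092,2.7272) cross=29.980; C₋=(8.8762,-4.5265) cross=-29.980
θ=327°:   branch - wants cross < 0 → take C=(8.8762,-4.5265) (cross=-29.980)
θ=327°: ex = (C−B)/|BC| = (0.9203,-0.3913); ey = (0.3913,0.9203)
θ=327°: P = B + -0.63·ex + -2.74·ey = (1.7027,-4.4535)

θ=28°: 0.93 0.80
θ=45°: 0.25 1.70
θ=327°: 1.70 -4.45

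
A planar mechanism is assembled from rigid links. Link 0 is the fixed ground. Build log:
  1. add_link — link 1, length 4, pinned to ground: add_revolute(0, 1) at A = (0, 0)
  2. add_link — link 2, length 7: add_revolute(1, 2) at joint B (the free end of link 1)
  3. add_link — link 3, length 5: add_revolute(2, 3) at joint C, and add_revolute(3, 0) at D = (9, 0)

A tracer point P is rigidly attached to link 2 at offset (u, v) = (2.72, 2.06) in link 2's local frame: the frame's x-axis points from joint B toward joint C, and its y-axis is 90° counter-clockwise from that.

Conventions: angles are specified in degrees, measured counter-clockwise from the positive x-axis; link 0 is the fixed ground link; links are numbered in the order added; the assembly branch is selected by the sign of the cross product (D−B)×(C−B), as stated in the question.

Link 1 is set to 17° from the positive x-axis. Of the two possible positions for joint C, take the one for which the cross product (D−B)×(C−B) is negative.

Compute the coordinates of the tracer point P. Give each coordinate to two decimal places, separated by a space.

A=(0,0), D=(9.00,0)
B = A + 4.00·(cos17°, sin17°) = (3.8252, 1.1695)
|BD| = 5.3053
circle(B,7.00) ∩ circle(D,5.00): a=4.9145, h=4.9847
  candidates: C₊=(9.7177,4.9482) cross=26.445; C₋=(7.5200,-4.7760) cross=-26.445
  branch - wants cross < 0 → take C=(7.5200,-4.7760) (cross=-26.445)
ex = (C−B)/|BC| = (0.5278,-0.8493); ey = (0.8493,0.5278)
P = B + 2.72·ex + 2.06·ey = (7.0106,-0.0534)

7.01 -0.05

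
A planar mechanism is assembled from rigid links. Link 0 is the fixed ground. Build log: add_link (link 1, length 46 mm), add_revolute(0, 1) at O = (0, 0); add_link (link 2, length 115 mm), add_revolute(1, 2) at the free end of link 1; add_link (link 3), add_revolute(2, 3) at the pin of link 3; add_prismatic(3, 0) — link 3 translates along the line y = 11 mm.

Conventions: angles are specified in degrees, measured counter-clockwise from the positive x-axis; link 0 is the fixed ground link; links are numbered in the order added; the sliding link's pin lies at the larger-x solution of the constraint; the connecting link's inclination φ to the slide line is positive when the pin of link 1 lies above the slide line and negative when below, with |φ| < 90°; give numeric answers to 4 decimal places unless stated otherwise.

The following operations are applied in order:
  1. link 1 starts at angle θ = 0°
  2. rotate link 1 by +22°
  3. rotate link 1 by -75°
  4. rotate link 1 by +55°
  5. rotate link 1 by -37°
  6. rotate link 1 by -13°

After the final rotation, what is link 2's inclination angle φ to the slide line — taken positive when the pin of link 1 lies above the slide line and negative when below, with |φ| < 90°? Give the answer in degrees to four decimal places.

geometry: r = 46 mm, L = 115 mm, e = 11 mm; θ starts at 0°
rotate link 1 by +22°: θ ← 0° +22° = 22°
rotate link 1 by -75°: θ ← 22° -75° = -53°
rotate link 1 by +55°: θ ← -53° +55° = 2°
rotate link 1 by -37°: θ ← 2° -37° = -35°
rotate link 1 by -13°: θ ← -35° -13° = -48°
h = r sin θ − e = -34.184662 − 11 = -45.184662
sin φ = h / L = -45.184662 / 115 = -0.39291010
φ = arcsin(-0.39291010) = -23.135696°

-23.1357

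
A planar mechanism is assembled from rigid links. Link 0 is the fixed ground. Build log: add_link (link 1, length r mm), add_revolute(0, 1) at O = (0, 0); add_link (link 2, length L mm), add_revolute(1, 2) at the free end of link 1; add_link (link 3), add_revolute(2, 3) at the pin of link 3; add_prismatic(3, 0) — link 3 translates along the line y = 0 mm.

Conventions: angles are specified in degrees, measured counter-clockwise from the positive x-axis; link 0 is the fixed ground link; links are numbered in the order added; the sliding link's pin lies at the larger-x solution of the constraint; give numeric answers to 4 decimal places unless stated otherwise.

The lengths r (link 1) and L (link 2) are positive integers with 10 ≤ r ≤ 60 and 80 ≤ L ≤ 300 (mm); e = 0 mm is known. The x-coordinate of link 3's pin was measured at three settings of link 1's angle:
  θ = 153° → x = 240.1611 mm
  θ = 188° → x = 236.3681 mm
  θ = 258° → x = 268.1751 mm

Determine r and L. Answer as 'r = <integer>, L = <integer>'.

constraint per measurement: (x − r cos θ)² + (r sin θ − e)² = L²
subtracting the θ₁ and θ₂ equations cancels the r² and L² terms:
r = (x₁² − x₂²) / (2[(x₁cos θ₁ + e sin θ₁) − (x₂cos θ₂ + e sin θ₂)]) = 45.0009 → r = 45
L² = (x₁ − r cos θ₁)² + (r sin θ₁ − e)² = 78961.0136 → L = 281.0000 → L = 281
check at θ₃=258°: x = 268.1751 (printed 268.1751) ✓

r = 45, L = 281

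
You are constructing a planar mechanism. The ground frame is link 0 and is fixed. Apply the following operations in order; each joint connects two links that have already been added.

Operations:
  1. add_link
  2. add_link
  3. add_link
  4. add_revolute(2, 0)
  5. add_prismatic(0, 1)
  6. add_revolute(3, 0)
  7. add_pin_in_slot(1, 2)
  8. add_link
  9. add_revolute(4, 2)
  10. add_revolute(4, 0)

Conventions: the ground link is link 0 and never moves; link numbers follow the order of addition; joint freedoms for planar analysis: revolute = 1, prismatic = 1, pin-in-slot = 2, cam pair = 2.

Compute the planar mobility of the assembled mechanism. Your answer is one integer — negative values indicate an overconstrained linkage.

(L,J1,J2)=(1,0,0); link0 fixed
link1: (2,0,0)
link2: (3,0,0)
link3: (4,0,0)
R 2-0 [J1]: (4,1,0)
P 0-1 [J1]: (4,2,0)
R 3-0 [J1]: (4,3,0)
PS 1-2 [J2]: (4,3,1)
link4: (5,3,1)
R 4-2 [J1]: (5,4,1)
R 4-0 [J1]: (5,5,1)
Grübler: 3·4 − 2·5 − 1 = 1

M = 1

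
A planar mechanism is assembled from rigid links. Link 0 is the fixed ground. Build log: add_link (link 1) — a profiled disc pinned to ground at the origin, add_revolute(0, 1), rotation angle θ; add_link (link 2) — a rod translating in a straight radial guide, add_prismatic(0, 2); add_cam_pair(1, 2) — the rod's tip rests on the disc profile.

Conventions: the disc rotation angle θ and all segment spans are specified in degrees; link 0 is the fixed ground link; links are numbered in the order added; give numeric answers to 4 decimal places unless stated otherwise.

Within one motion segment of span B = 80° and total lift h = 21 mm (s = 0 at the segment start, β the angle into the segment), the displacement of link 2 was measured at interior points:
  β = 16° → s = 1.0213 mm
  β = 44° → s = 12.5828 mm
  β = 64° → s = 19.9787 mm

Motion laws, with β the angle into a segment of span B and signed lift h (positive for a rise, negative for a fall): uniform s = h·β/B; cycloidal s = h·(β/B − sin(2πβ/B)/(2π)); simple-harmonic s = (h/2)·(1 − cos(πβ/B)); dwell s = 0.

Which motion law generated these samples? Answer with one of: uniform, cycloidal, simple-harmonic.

candidates at β/B = r: uniform s = h·r (linear in β); cycloidal s = h·(r − sin(2πr)/(2π)); simple-harmonic s = (h/2)(1 − cos(πr))
β=16°: printed 1.0213 | uniform 4.2000, cycloidal 1.0213, simple-harmonic 2.0053
β=44°: printed 12.5828 | uniform 11.5500, cycloidal 12.5828, simple-harmonic 12.1426
β=64°: printed 19.9787 | uniform 16.8000, cycloidal 19.9787, simple-harmonic 18.9947
only one law matches every sample → cycloidal

cycloidal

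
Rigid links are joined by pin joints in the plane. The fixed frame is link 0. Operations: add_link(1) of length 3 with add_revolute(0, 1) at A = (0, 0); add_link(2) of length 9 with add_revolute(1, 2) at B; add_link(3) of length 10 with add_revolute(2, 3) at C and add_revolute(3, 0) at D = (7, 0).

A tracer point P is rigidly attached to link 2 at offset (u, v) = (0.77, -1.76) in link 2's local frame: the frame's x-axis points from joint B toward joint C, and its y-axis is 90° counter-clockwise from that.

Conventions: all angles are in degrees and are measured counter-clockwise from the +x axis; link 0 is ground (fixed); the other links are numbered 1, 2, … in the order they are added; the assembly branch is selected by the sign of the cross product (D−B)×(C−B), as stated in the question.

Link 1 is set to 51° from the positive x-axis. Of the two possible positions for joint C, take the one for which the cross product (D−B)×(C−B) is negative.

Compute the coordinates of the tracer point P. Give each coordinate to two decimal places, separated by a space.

A=(0,0), D=(7.00,0)
B = A + 3.00·(cos51°, sin51°) = (1.8880, 2.3314)
|BD| = 5.6186
circle(B,9.00) ∩ circle(D,10.00): a=1.1185, h=8.9302
  candidates: C₊=(6.6112,9.9924) cross=50.175; C₋=(-0.8000,-6.2578) cross=-50.175
  branch - wants cross < 0 → take C=(-0.8000,-6.2578) (cross=-50.175)
ex = (C−B)/|BC| = (-0.2987,-0.9544); ey = (0.9544,-0.2987)
P = B + 0.77·ex + -1.76·ey = (-0.0217,2.1222)

-0.02 2.12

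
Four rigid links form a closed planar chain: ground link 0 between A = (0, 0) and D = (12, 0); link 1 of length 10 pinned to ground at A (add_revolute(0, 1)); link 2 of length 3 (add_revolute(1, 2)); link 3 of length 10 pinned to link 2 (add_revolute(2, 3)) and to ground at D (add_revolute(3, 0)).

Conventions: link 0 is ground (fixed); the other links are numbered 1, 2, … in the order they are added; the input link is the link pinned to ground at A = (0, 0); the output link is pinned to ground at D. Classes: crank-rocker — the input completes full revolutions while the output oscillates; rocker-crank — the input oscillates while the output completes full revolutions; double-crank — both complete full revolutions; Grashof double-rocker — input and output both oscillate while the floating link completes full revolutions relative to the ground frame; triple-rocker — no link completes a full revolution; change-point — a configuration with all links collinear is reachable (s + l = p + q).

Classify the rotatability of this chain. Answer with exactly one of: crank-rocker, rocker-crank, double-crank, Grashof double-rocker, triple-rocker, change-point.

lengths: ground=12, input=10, coupler=3, output=10
sorted: s=3 (shortest), l=12 (longest), p+q=20
s + l = 15 vs p + q = 20
s + l < p + q (Grashof) with shortest = coupler link → Grashof double-rocker

Grashof double-rocker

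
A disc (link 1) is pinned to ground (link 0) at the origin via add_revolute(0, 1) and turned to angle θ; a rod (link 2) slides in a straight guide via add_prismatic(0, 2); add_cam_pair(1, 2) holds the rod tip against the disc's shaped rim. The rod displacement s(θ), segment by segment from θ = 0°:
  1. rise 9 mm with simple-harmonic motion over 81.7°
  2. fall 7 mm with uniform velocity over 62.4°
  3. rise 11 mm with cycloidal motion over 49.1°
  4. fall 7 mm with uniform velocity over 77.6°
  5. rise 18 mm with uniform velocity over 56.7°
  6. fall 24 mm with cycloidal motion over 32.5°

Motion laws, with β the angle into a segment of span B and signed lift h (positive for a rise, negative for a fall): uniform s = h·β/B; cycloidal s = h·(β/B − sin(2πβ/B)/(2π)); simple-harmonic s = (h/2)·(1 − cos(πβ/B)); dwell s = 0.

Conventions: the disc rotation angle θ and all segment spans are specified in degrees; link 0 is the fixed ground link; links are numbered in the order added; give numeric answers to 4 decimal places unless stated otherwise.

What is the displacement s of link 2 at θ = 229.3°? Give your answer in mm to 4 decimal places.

segment 1 (0° to 81.7°, simple-harmonic, h = 9) is passed completely: s = 0.0000 + (9) = 9.0000
segment 2 (81.7° to 144.1°, uniform, h = -7) is passed completely: s = 9.0000 + (-7) = 2.0000
segment 3 (144.1° to 193.2°, cycloidal, h = 11) is passed completely: s = 2.0000 + (11) = 13.0000
θ = 229.3° falls in segment 4 (193.2° to 270.8°, uniform, h = -7): β = 229.3 − 193.2 = 36.1°, B = 77.6°; Δs = -7·36.1/77.6 = -3.2564; s = 13.0000 − 3.2564 = 9.7436

9.7436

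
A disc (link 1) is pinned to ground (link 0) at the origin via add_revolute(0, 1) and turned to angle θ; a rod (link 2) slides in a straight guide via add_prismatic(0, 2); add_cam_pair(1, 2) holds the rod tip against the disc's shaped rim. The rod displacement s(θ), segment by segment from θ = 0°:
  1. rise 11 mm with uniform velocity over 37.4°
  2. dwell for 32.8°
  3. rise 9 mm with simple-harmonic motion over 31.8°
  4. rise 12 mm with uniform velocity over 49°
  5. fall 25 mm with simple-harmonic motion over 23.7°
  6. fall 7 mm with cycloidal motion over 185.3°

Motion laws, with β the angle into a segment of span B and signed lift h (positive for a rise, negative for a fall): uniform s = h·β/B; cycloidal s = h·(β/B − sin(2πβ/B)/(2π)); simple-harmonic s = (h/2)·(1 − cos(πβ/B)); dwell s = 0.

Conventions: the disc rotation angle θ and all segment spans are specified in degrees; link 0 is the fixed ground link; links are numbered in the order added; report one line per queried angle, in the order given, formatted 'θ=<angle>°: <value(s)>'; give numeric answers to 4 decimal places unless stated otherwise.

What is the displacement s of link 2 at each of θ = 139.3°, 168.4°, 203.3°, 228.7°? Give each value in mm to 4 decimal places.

segment 1 (0° to 37.4°, uniform, h = 11) is passed completely: s = 0.0000 + (11) = 11.0000
segment 2 (37.4° to 70.2°, dwell): s unchanged at 11.0000
segment 3 (70.2° to 102°, simple-harmonic, h = 9) is passed completely: s = 11.0000 + (9) = 20.0000
θ = 139.3° falls in segment 4 (102° to 151°, uniform, h = 12): β = 139.3 − 102 = 37.3°, B = 49°; Δs = 12·37.3/49 = 9.1347; s = 20.0000 + 9.1347 = 29.1347
segment 4 (102° to 151°, uniform, h = 12) is passed completely: s = 20.0000 + (12) = 32.0000
θ = 168.4° falls in segment 5 (151° to 174.7°, simple-harmonic, h = -25): β = 168.4 − 151 = 17.4°, B = 23.7°; Δs = -25/2·(1 − cos(π·0.7342)) = -20.8887; s = 32.0000 − 20.8887 = 11.1113
segment 5 (151° to 174.7°, simple-harmonic, h = -25) is passed completely: s = 32.0000 + (-25) = 7.0000
θ = 203.3° falls in segment 6 (174.7° to 360°, cycloidal, h = -7): β = 203.3 − 174.7 = 28.6°, B = 185.3°; Δs = -7·(0.1543 − sin(2π·0.1543)/(2π)) = -0.1616; s = 7.0000 − 0.1616 = 6.8384
θ = 228.7° falls in segment 6 (174.7° to 360°, cycloidal, h = -7): β = 228.7 − 174.7 = 54°, B = 185.3°; Δs = -7·(0.2914 − sin(2π·0.2914)/(2π)) = -0.9634; s = 7.0000 − 0.9634 = 6.0366

θ=139.3°: 29.1347
θ=168.4°: 11.1113
θ=203.3°: 6.8384
θ=228.7°: 6.0366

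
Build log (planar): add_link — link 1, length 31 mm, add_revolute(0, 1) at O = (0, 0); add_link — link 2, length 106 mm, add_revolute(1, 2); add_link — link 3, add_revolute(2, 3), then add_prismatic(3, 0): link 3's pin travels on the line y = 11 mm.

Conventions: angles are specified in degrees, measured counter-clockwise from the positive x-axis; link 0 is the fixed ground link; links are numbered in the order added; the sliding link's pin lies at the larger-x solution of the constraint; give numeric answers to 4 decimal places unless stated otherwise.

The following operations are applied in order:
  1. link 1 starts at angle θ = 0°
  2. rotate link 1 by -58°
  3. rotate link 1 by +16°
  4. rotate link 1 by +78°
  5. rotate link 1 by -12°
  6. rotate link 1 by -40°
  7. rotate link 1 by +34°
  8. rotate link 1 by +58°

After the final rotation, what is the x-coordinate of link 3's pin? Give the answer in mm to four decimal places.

geometry: r = 31 mm, L = 106 mm, e = 11 mm; θ starts at 0°
rotate link 1 by -58°: θ ← 0° -58° = -58°
rotate link 1 by +16°: θ ← -58° +16° = -42°
rotate link 1 by +78°: θ ← -42° +78° = 36°
rotate link 1 by -12°: θ ← 36° -12° = 24°
rotate link 1 by -40°: θ ← 24° -40° = -16°
rotate link 1 by +34°: θ ← -16° +34° = 18°
rotate link 1 by +58°: θ ← 18° +58° = 76°
crank pin P = (r cos θ, r sin θ) = (7.499579, 30.079168)
h = r sin θ − e = 30.079168 − 11 = 19.079168
x = r cos θ + √(L² − h²) = 7.499579 + 104.268813 = 111.768392

111.7684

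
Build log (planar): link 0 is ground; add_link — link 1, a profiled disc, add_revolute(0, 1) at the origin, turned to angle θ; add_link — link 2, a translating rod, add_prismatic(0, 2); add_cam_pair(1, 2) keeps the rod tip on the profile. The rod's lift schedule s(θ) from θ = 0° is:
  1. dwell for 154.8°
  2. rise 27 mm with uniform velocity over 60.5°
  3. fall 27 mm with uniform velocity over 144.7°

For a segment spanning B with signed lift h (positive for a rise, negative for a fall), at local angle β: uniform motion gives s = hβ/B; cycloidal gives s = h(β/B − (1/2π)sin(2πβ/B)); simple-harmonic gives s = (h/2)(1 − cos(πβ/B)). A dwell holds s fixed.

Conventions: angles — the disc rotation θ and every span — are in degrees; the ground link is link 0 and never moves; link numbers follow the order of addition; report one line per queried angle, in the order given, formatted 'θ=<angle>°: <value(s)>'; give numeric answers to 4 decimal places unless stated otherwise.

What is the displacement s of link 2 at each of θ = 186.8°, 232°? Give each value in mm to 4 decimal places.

seg 1 [0°–154.8°] dwell: s stays 0.0000
seg 2 [154.8°–215.3°] uniform, h=27: θ=186.8° here. β=32, B=60.5. 27·32/60.5 = 14.2810 → s = 14.2810
seg 2 [154.8°–215.3°] uniform, h=27: full span → s += 27 → s = 27.0000
seg 3 [215.3°–360°] uniform, h=-27: θ=232° here. β=16.7, B=144.7. -27·16.7/144.7 = -3.1161 → s = 23.8839

θ=186.8°: 14.2810
θ=232°: 23.8839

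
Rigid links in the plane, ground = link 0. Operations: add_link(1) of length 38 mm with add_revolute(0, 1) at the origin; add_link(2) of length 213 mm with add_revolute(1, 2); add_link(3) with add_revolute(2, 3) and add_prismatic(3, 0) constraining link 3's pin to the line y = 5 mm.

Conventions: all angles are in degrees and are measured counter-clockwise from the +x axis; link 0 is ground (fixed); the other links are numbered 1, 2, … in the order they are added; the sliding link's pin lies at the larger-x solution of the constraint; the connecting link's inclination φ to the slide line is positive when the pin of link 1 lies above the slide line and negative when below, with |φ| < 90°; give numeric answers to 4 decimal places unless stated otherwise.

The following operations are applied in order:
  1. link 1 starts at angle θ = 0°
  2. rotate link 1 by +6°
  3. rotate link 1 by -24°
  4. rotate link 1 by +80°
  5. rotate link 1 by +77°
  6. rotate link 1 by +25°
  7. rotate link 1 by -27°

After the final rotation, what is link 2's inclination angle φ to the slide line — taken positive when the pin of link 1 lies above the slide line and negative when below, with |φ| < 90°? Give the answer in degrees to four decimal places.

geometry: r = 38 mm, L = 213 mm, e = 5 mm; θ starts at 0°
rotate link 1 by +6°: θ ← 0° +6° = 6°
rotate link 1 by -24°: θ ← 6° -24° = -18°
rotate link 1 by +80°: θ ← -18° +80° = 62°
rotate link 1 by +77°: θ ← 62° +77° = 139°
rotate link 1 by +25°: θ ← 139° +25° = 164°
rotate link 1 by -27°: θ ← 164° -27° = 137°
h = r sin θ − e = 25.915938 − 5 = 20.915938
sin φ = h / L = 20.915938 / 213 = 0.09819689
φ = arcsin(0.09819689) = 5.635349°

5.6353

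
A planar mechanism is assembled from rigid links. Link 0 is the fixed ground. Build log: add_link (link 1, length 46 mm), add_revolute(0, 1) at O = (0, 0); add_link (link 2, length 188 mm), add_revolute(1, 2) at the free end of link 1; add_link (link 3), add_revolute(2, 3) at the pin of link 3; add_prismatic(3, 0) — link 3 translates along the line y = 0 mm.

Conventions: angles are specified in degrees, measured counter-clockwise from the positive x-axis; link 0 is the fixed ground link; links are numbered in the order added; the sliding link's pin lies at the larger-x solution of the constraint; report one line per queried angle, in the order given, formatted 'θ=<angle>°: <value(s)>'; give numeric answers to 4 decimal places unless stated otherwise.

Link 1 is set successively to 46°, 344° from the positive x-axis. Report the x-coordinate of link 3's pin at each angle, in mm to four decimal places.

geometry: r = 46 mm, L = 188 mm, e = 0 mm
θ=46°: crank pin P = (r cos θ, r sin θ) = (31.954285, 33.089631)
θ=46°: h = r sin θ − e = 33.089631 − 0 = 33.089631
θ=46°: x = r cos θ + √(L² − h²) = 31.954285 + 185.065060 = 217.019345
θ=344°: crank pin P = (r cos θ, r sin θ) = (44.218038, -12.679318)
θ=344°: h = r sin θ − e = -12.679318 − 0 = -12.679318
θ=344°: x = r cos θ + √(L² − h²) = 44.218038 + 187.571946 = 231.789984

θ=46°: 217.0193
θ=344°: 231.7900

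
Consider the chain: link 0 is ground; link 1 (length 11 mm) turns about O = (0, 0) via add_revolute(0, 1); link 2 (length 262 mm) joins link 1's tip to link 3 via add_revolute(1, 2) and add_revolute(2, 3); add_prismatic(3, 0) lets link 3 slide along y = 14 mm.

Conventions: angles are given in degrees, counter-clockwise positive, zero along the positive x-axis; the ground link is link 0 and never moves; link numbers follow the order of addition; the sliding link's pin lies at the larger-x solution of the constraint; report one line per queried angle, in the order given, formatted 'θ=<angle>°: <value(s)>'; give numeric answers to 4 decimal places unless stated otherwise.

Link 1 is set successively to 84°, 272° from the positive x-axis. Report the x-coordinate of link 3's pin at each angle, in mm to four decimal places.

geometry: r = 11 mm, L = 262 mm, e = 14 mm
θ=84°: crank pin P = (r cos θ, r sin θ) = (1.149813, 10.939741)
θ=84°: h = r sin θ − e = 10.939741 − 14 = -3.060259
θ=84°: x = r cos θ + √(L² − h²) = 1.149813 + 261.982127 = 263.131940
θ=272°: crank pin P = (r cos θ, r sin θ) = (0.383894, -10.993299)
θ=272°: h = r sin θ − e = -10.993299 − 14 = -24.993299
θ=272°: x = r cos θ + √(L² − h²) = 0.383894 + 260.805167 = 261.189061

θ=84°: 263.1319
θ=272°: 261.1891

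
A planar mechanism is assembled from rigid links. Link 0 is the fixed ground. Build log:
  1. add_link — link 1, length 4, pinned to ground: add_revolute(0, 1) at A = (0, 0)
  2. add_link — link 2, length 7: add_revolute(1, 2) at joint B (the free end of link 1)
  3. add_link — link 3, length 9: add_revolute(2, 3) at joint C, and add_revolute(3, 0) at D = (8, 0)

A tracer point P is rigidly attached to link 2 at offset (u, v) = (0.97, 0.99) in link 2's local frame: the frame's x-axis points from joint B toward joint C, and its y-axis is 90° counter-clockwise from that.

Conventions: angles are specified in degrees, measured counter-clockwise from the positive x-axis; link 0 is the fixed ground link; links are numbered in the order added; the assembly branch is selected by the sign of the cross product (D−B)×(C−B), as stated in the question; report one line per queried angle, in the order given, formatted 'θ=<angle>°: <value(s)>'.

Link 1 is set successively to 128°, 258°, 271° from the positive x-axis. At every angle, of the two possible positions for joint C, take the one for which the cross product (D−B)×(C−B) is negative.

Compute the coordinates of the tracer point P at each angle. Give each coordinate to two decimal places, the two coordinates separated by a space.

A=(0,0), D=(8.00,0)
θ=128°: B = A + 4.00·(cos128°, sin128°) = (-2.4626, 3.1520)
θ=128°: |BD| = 10.9271
θ=128°: circle(B,7.00) ∩ circle(D,9.00): a=3.9993, h=5.7450
θ=128°:   candidates: C₊=(3.0239,7.4992) cross=62.777; C₋=(-0.2905,-3.5024) cross=-62.777
θ=128°:   branch - wants cross < 0 → take C=(-0.2905,-3.5024) (cross=-62.777)
θ=128°: ex = (C−B)/|BC| = (0.3103,-0.9506); ey = (0.9506,0.3103)
θ=128°: P = B + 0.97·ex + 0.99·ey = (-1.2205,2.5371)
θ=258°: B = A + 4.00·(cos258°, sin258°) = (-0.8316, -3.9126)
θ=258°: |BD| = 9.6595
θ=258°: circle(B,7.00) ∩ circle(D,9.00): a=3.1734, h=6.2394
θ=258°:   candidates: C₊=(-0.4575,3.0774) cross=60.269; C₋=(4.5970,-8.3318) cross=-60.269
θ=258°:   branch - wants cross < 0 → take C=(4.5970,-8.3318) (cross=-60.269)
θ=258°: ex = (C−B)/|BC| = (0.7755,-0.6313); ey = (0.6313,0.7755)
θ=258°: P = B + 0.97·ex + 0.99·ey = (0.5456,-3.7572)
θ=271°: B = A + 4.00·(cos271°, sin271°) = (0.0698, -3.9994)
θ=271°: |BD| = 8.8816
θ=271°: circle(B,7.00) ∩ circle(D,9.00): a=2.6393, h=6.4834
θ=271°:   candidates: C₊=(-0.4930,2.9779) cross=57.583; C₋=(5.3459,-8.5997) cross=-57.583
θ=271°:   branch - wants cross < 0 → take C=(5.3459,-8.5997) (cross=-57.583)
θ=271°: ex = (C−B)/|BC| = (0.7537,-0.6572); ey = (0.6572,0.7537)
θ=271°: P = B + 0.97·ex + 0.99·ey = (1.4515,-3.8907)

θ=128°: -1.22 2.54
θ=258°: 0.55 -3.76
θ=271°: 1.45 -3.89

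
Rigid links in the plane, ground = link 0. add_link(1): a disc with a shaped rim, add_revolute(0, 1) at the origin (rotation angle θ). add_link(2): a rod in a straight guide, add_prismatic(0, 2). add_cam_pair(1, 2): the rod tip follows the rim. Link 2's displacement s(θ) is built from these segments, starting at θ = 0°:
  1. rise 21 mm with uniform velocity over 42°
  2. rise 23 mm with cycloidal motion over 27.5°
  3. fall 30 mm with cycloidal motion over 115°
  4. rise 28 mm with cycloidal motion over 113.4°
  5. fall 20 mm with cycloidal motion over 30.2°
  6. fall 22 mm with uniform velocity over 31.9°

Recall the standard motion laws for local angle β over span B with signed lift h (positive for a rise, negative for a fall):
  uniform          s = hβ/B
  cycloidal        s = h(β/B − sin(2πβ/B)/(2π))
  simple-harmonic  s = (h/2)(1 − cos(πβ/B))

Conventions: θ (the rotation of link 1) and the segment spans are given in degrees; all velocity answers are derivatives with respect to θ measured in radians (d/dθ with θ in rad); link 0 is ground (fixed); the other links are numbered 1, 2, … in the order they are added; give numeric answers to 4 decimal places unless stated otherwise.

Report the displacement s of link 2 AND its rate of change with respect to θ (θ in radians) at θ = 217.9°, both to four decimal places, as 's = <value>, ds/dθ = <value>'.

segment 1 (0° to 42°, uniform, h = 21) is passed completely: s = 0.0000 + (21) = 21.0000
segment 2 (42° to 69.5°, cycloidal, h = 23) is passed completely: s = 21.0000 + (23) = 44.0000
segment 3 (69.5° to 184.5°, cycloidal, h = -30) is passed completely: s = 44.0000 + (-30) = 14.0000
θ = 217.9° falls in segment 4 (184.5° to 297.9°, cycloidal, h = 28): β = 217.9 − 184.5 = 33.4°, B = 113.4°; Δs = 28·(0.2945 − sin(2π·0.2945)/(2π)) = 3.9639; s = 14.0000 + 3.9639 = 17.9639
velocity in seg [184.5°–297.9°] (cycloidal), θ in radians: β = 33.4° = 0.5829 rad, B = 113.4° = 1.9792 rad; ds/dθ = (h/B)(1 − cos(2πβ/B)) = (28/1.9792)(1 − cos(2π·0.2945)) = 18.054111 mm/rad

s = 17.9639, ds/dθ = 18.0541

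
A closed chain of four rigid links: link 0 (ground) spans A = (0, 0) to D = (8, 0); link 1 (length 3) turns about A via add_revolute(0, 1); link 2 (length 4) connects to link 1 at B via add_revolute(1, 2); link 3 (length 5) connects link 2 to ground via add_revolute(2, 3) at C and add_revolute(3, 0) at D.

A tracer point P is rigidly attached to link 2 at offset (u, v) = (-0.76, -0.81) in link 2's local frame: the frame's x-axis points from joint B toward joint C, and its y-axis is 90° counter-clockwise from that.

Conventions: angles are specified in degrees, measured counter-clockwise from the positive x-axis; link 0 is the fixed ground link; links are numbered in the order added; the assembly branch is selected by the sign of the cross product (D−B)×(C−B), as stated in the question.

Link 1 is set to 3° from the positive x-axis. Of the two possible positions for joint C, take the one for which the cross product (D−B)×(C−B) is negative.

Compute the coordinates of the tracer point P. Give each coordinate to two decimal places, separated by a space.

A=(0,0), D=(8.00,0)
B = A + 3.00·(cos3°, sin3°) = (2.9959, 0.1570)
|BD| = 5.0066
circle(B,4.00) ∩ circle(D,5.00): a=1.6045, h=3.6641
  candidates: C₊=(4.7145,3.7690) cross=18.345; C₋=(4.4847,-3.5556) cross=-18.345
  branch - wants cross < 0 → take C=(4.4847,-3.5556) (cross=-18.345)
ex = (C−B)/|BC| = (0.3722,-0.9282); ey = (0.9282,0.3722)
P = B + -0.76·ex + -0.81·ey = (1.9612,0.5609)

1.96 0.56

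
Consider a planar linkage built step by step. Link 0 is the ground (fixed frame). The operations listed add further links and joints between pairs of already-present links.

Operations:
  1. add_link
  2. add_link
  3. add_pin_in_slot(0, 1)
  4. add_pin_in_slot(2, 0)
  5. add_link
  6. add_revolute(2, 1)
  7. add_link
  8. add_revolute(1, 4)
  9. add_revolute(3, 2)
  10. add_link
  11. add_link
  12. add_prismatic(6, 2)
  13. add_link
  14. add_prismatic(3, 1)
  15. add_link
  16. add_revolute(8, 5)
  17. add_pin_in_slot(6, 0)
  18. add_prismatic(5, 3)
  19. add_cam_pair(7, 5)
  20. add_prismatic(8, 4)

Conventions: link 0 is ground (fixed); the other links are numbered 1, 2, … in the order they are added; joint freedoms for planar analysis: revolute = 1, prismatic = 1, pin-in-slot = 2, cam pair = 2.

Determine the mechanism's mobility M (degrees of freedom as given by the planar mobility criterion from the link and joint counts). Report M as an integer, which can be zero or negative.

L=1 J1=0 J2=0
add link → L=2 J1=0 J2=0
add link → L=3 J1=0 J2=0
PS@0,1 dof=2 J2 → L=3 J1=0 J2=1
PS@2,0 dof=2 J2 → L=3 J1=0 J2=2
add link → L=4 J1=0 J2=2
R@2,1 dof=1 J1 → L=4 J1=1 J2=2
add link → L=5 J1=1 J2=2
R@1,4 dof=1 J1 → L=5 J1=2 J2=2
R@3,2 dof=1 J1 → L=5 J1=3 J2=2
add link → L=6 J1=3 J2=2
add link → L=7 J1=3 J2=2
P@6,2 dof=1 J1 → L=7 J1=4 J2=2
add link → L=8 J1=4 J2=2
P@3,1 dof=1 J1 → L=8 J1=5 J2=2
add link → L=9 J1=5 J2=2
R@8,5 dof=1 J1 → L=9 J1=6 J2=2
PS@6,0 dof=2 J2 → L=9 J1=6 J2=3
P@5,3 dof=1 J1 → L=9 J1=7 J2=3
C@7,5 dof=2 J2 → L=9 J1=7 J2=4
P@8,4 dof=1 J1 → L=9 J1=8 J2=4
M=3(L−1)−2J1−J2=3·8−2·8−4=4

M = 4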